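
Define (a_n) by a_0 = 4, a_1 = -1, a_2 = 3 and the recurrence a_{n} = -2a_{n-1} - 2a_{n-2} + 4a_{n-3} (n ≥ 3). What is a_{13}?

The ordinary generating function has denominator 1 + 2y + 2y^2 - 4y^3.
Iterating the recurrence: a_0,…,a_{13} = 4, -1, 3, 12, -34, 56, 4, -256, 728, -928, -624, 6016, -14496, 14464.

14464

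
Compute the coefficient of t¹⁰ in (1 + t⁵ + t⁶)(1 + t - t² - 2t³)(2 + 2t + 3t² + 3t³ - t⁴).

(1 + t⁵ + t⁶) has coefficients 1,0,0,0,0,1,1 for degrees 0…6.
(1 + t - t² - 2t³) has coefficients 1,1,-1,-2,0,0,0,0,0,0,0 for degrees 0…10.
Finally multiplying by (2 + 2t + 3t² + 3t³ - t⁴), the product of all factors after the first has coefficients 2,4,3,0,-5,-10,-5,2,0,0,0 for degrees 0…10.
[t¹⁰] = 1·0 + 1·(-10) + 1·(-5) = -15.

-15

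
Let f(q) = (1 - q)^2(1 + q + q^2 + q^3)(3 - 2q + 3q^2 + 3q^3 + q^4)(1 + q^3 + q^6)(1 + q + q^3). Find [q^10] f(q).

-19

(1 - q)^2 has coefficients 1,-2,1 for degrees 0…2.
(1 + q + q^2 + q^3) has coefficients 1,1,1,1,0,0,0,0,0,0,0 for degrees 0…10.
Multiplying by (3 - 2q + 3q^2 + 3q^3 + q^4) gives running coefficients 3,1,4,7,5,7,4,1,0,0,0 for degrees 0…10.
Multiplying by (1 + q^3 + q^6) gives running coefficients 3,1,4,10,6,11,14,7,11,11,6 for degrees 0…10.
Finally multiplying by (1 + q + q^3), the product of all factors after the first has coefficients 3,4,5,17,17,21,35,27,29,36,24 for degrees 0…10.
[q^10] = 1·24 − 2·36 + 1·29 = -19.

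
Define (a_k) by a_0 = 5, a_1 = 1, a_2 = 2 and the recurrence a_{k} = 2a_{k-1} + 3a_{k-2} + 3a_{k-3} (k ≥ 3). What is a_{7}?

The ordinary generating function has denominator 1 - 2q - 3q^2 - 3q^3.
Iterating the recurrence: a_0,…,a_{7} = 5, 1, 2, 22, 53, 178, 581, 1855.

1855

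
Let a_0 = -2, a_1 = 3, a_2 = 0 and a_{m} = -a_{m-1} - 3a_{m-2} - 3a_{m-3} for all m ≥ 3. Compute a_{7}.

The ordinary generating function has denominator 1 + t + 3t^2 + 3t^3.
Iterating the recurrence: a_0,…,a_{7} = -2, 3, 0, -3, -6, 15, 12, -39.

-39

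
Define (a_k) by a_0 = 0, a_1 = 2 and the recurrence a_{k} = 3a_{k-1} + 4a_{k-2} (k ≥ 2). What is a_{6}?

The ordinary generating function has denominator 1 - 3x - 4x^2.
Iterating the recurrence: a_0,…,a_{6} = 0, 2, 6, 26, 102, 410, 1638.

1638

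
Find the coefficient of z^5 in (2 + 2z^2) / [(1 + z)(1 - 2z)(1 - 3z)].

1108

The denominator gives the recurrence a_n = 4a_(n−1) − a_(n−2) − 6a_(n−3) for n ≥ 3; the numerator fixes a_0 = 2, a_1 = 8, a_2 = 32.
Iterating: 2, 8, 32, 108, 352, 1108, so a_5 = 1108.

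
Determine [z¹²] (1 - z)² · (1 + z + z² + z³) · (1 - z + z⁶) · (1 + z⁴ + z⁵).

(1 - z)² has coefficients 1,-2,1 for degrees 0…2.
(1 + z + z² + z³) has coefficients 1,1,1,1,0,0,0,0,0,0,0,0,0 for degrees 0…12.
Multiplying by (1 - z + z⁶) gives running coefficients 1,0,0,0,-1,0,1,1,1,1,0,0,0 for degrees 0…12.
Finally multiplying by (1 + z⁴ + z⁵), the product of all factors after the first has coefficients 1,0,0,0,0,1,1,1,0,0,1,2,2 for degrees 0…12.
[z¹²] = 1·2 − 2·2 + 1·1 = -1.

-1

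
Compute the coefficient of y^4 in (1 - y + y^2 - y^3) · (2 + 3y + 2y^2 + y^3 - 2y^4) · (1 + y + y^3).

-3

(1 - y + y^2 - y^3) has coefficients 1,-1,1,-1 for degrees 0…3.
(2 + 3y + 2y^2 + y^3 - 2y^4) has coefficients 2,3,2,1,-2 for degrees 0…4.
Finally multiplying by (1 + y + y^3), the product of all factors after the first has coefficients 2,5,5,5,2 for degrees 0…4.
[y^4] = 1·2 − 1·5 + 1·5 − 1·5 = -3.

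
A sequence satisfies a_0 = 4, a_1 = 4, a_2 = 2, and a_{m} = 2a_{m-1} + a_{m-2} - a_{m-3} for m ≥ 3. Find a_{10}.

The ordinary generating function has denominator 1 - 2q - q^2 + q^3.
Iterating the recurrence: a_0,…,a_{10} = 4, 4, 2, 4, 6, 14, 30, 68, 152, 342, 768.

768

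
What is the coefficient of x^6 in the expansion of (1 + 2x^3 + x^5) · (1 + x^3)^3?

(1 + 2x^3 + x^5) has coefficients 1,0,0,2,0,1 for degrees 0…5.
(1 + x^3)^3 has coefficients 1,0,0,3,0,0,3 for degrees 0…6.
[x^6] = 1·3 + 2·3 + 1·0 = 9.

9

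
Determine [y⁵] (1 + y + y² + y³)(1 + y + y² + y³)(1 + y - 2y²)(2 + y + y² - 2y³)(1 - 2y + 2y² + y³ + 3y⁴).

(1 + y + y² + y³) has coefficients 1,1,1,1 for degrees 0…3.
(1 + y + y² + y³) has coefficients 1,1,1,1,0,0 for degrees 0…5.
Multiplying by (1 + y - 2y²) gives running coefficients 1,2,0,0,-1,-2 for degrees 0…5.
Multiplying by (2 + y + y² - 2y³) gives running coefficients 2,5,3,0,-6,-5 for degrees 0…5.
Finally multiplying by (1 - 2y + 2y² + y³ + 3y⁴), the product of all factors after the first has coefficients 2,1,-3,6,11,25 for degrees 0…5.
[y⁵] = 1·25 + 1·11 + 1·6 + 1·(-3) = 39.

39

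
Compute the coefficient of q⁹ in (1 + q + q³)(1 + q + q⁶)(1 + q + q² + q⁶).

3

(1 + q + q³) has coefficients 1,1,0,1 for degrees 0…3.
(1 + q + q⁶) has coefficients 1,1,0,0,0,0,1,0,0,0 for degrees 0…9.
Finally multiplying by (1 + q + q² + q⁶), the product of all factors after the first has coefficients 1,2,2,1,0,0,2,2,1,0 for degrees 0…9.
[q⁹] = 1·0 + 1·1 + 1·2 = 3.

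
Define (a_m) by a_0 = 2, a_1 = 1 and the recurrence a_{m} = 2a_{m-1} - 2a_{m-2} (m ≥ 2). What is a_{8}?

The ordinary generating function has denominator 1 - 2x + 2x^2.
Iterating the recurrence: a_0,…,a_{8} = 2, 1, -2, -6, -8, -4, 8, 24, 32.

32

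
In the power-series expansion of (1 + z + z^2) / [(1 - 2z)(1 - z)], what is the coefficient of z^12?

14333

The denominator gives the recurrence a_n = 3a_(n−1) − 2a_(n−2) for n ≥ 3; the numerator fixes a_0 = 1, a_1 = 4, a_2 = 11.
Iterating: 1, 4, 11, 25, 53, 109, 221, 445, 893, 1789, 3581, 7165, 14333, so a_12 = 14333.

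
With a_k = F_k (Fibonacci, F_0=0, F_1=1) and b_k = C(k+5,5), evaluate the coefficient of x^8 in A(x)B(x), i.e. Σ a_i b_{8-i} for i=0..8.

2683

Write out a_i and b_{8-i} for i = 0,…,8 and sum the products.
Σ = 0·1287 + 1·792 + 1·462 + 2·252 + 3·126 + 5·56 + 8·21 + 13·6 + 21·1 = 2683.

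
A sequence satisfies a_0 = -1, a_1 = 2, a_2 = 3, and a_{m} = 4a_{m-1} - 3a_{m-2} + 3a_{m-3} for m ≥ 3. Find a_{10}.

16191

The ordinary generating function has denominator 1 - 4y + 3y^2 - 3y^3.
Iterating the recurrence: a_0,…,a_{10} = -1, 2, 3, 3, 9, 36, 126, 423, 1422, 4797, 16191.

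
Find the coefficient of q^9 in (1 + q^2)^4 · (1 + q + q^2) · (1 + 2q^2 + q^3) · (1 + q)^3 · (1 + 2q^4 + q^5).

508

(1 + q^2)^4 has coefficients 1,0,4,0,6,0,4,0,1 for degrees 0…8.
(1 + q + q^2) has coefficients 1,1,1,0,0,0,0,0,0,0 for degrees 0…9.
Multiplying by (1 + 2q^2 + q^3) gives running coefficients 1,1,3,3,3,1,0,0,0,0 for degrees 0…9.
Multiplying by (1 + q)^3 gives running coefficients 1,4,9,16,22,22,15,6,1,0 for degrees 0…9.
Finally multiplying by (1 + 2q^4 + q^5), the product of all factors after the first has coefficients 1,4,9,16,24,31,37,47,61,66 for degrees 0…9.
[q^9] = 1·66 + 4·47 + 6·31 + 4·16 + 1·4 = 508.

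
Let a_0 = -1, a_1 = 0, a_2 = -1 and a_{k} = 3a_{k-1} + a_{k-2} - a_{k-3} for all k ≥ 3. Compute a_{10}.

-7573

The ordinary generating function has denominator 1 - 3z - z^2 + z^3.
Iterating the recurrence: a_0,…,a_{10} = -1, 0, -1, -2, -7, -22, -71, -228, -733, -2356, -7573.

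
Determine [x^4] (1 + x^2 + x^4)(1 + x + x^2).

(1 + x^2 + x^4) has coefficients 1,0,1,0,1 for degrees 0…4.
(1 + x + x^2) has coefficients 1,1,1,0,0 for degrees 0…4.
[x^4] = 1·0 + 1·1 + 1·1 = 2.

2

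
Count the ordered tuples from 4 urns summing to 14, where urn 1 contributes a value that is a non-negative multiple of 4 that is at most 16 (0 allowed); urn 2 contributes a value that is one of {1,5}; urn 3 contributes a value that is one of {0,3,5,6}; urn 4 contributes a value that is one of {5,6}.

4

The generating function for the choices is (1 + z⁴ + z⁸ + z¹² + z¹⁶)·(z + z⁵)·(1 + z³ + z⁵ + z⁶)·(z⁵ + z⁶); the count is [z¹⁴].
(1 + z⁴ + z⁸ + z¹² + z¹⁶) has coefficients 1,0,0,0,1,0,0,0,1,0,0,0,1,0,0 for degrees 0…14.
(z + z⁵) has coefficients 0,1,0,0,0,1,0,0,0,0,0,0,0,0,0 for degrees 0…14.
Multiplying by (1 + z³ + z⁵ + z⁶) gives running coefficients 0,1,0,0,1,1,1,1,1,0,1,1,0,0,0 for degrees 0…14.
Finally multiplying by (z⁵ + z⁶), the product of all factors after the first has coefficients 0,0,0,0,0,0,1,1,0,1,2,2,2,2,1 for degrees 0…14.
[z¹⁴] = 1·1 + 1·2 + 1·1 + 1·0 = 4.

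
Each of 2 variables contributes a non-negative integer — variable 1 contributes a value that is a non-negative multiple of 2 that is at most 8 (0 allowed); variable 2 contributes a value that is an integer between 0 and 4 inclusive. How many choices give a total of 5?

2

The generating function for the choices is (1 + x^2 + x^4 + x^6 + x^8)·(1 + x + x^2 + x^3 + x^4); the count is [x^5].
(1 + x^2 + x^4 + x^6 + x^8) has coefficients 1,0,1,0,1,0 for degrees 0…5.
(1 + x + x^2 + x^3 + x^4) has coefficients 1,1,1,1,1,0 for degrees 0…5.
[x^5] = 1·0 + 1·1 + 1·1 = 2.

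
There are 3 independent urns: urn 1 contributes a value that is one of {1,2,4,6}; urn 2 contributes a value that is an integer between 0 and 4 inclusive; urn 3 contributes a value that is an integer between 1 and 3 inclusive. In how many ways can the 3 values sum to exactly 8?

8

The generating function for the choices is (y + y² + y⁴ + y⁶)·(1 + y + y² + y³ + y⁴)·(y + y² + y³); the count is [y⁸].
(y + y² + y⁴ + y⁶) has coefficients 0,1,1,0,1,0,1 for degrees 0…6.
(1 + y + y² + y³ + y⁴) has coefficients 1,1,1,1,1,0,0,0,0 for degrees 0…8.
Finally multiplying by (y + y² + y³), the product of all factors after the first has coefficients 0,1,2,3,3,3,2,1,0 for degrees 0…8.
[y⁸] = 1·1 + 1·2 + 1·3 + 1·2 = 8.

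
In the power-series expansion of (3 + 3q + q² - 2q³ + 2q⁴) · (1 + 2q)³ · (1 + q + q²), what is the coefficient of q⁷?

(3 + 3q + q² - 2q³ + 2q⁴) has coefficients 3,3,1,-2,2 for degrees 0…4.
(1 + 2q)³ has coefficients 1,6,12,8,0,0,0,0 for degrees 0…7.
Finally multiplying by (1 + q + q²), the product of all factors after the first has coefficients 1,7,19,26,20,8,0,0 for degrees 0…7.
[q⁷] = 3·0 + 3·0 + 1·8 − 2·20 + 2·26 = 20.

20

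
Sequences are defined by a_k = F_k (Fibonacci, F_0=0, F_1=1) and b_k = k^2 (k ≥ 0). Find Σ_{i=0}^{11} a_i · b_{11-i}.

Write out a_i and b_{11-i} for i = 0,…,11 and sum the products.
Σ = 0·121 + 1·100 + 1·81 + 2·64 + 3·49 + 5·36 + 8·25 + 13·16 + 21·9 + 34·4 + 55·1 + 89·0 = 1424.

1424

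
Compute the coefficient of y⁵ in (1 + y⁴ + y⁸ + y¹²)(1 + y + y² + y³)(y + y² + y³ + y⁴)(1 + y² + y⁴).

8

(1 + y⁴ + y⁸ + y¹²) has coefficients 1,0,0,0,1,0 for degrees 0…5.
(1 + y + y² + y³) has coefficients 1,1,1,1,0,0 for degrees 0…5.
Multiplying by (y + y² + y³ + y⁴) gives running coefficients 0,1,2,3,4,3 for degrees 0…5.
Finally multiplying by (1 + y² + y⁴), the product of all factors after the first has coefficients 0,1,2,4,6,7 for degrees 0…5.
[y⁵] = 1·7 + 1·1 = 8.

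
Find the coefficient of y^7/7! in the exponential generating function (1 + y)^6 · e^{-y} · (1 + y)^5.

254176

The EGF product rule gives c_7 = Σ_{k_1+k_2+k_3=7} C(7; k_1,k_2,k_3) · ∏ g_i(k_i), where (1+y)^6 gives the falling factorial (6)_k; e^{-y} gives (-1)^k; (1+y)^5 gives the falling factorial (5)_k.
g_1(k) for k = 0…7: 1, 6, 30, 120, 360, 720, 720, 0.
g_2(k) for k = 0…7: 1, -1, 1, -1, 1, -1, 1, -1.
g_3(k) for k = 0…7: 1, 5, 20, 60, 120, 120, 0, 0.
First combine the last two factors: h(k) = Σ_j C(k,j)·g_2(j)·g_3(k−j) for k = 0…7: 1, 4, 11, 14, -19, -56, 151, 34.
c_7 = Σ_k C(7,k)·g_1(k)·h(7−k) = 1·1·34 + 7·6·151 + 21·30·(-56) + 35·120·(-19) + 35·360·14 + 21·720·11 + 7·720·4 = 34 + 6342 − 35280 − 79800 + 176400 + 166320 + 20160 = 254176.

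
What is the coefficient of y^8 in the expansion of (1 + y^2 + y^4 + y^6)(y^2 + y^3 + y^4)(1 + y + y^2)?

(1 + y^2 + y^4 + y^6) has coefficients 1,0,1,0,1,0,1 for degrees 0…6.
(y^2 + y^3 + y^4) has coefficients 0,0,1,1,1,0,0,0,0 for degrees 0…8.
Finally multiplying by (1 + y + y^2), the product of all factors after the first has coefficients 0,0,1,2,3,2,1,0,0 for degrees 0…8.
[y^8] = 1·0 + 1·1 + 1·3 + 1·1 = 5.

5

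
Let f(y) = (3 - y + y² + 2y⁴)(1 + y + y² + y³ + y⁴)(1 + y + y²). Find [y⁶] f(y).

(3 - y + y² + 2y⁴) has coefficients 3,-1,1,0,2 for degrees 0…4.
(1 + y + y² + y³ + y⁴) has coefficients 1,1,1,1,1,0,0 for degrees 0…6.
Finally multiplying by (1 + y + y²), the product of all factors after the first has coefficients 1,2,3,3,3,2,1 for degrees 0…6.
[y⁶] = 3·1 − 1·2 + 1·3 + 2·3 = 10.

10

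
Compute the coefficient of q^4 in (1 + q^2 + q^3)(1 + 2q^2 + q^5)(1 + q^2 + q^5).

5

(1 + q^2 + q^3) has coefficients 1,0,1,1 for degrees 0…3.
(1 + 2q^2 + q^5) has coefficients 1,0,2,0,0 for degrees 0…4.
Finally multiplying by (1 + q^2 + q^5), the product of all factors after the first has coefficients 1,0,3,0,2 for degrees 0…4.
[q^4] = 1·2 + 1·3 + 1·0 = 5.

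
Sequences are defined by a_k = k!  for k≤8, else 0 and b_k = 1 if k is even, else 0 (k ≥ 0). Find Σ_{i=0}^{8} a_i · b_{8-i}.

The convolution is the x^8 coefficient of A(x)B(x).
Σ = 1·1 + 1·0 + 2·1 + 6·0 + 24·1 + 120·0 + 720·1 + 5040·0 + 40320·1 = 41067.

41067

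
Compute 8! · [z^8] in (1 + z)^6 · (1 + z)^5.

The EGF product rule gives c_8 = Σ_{k_1+k_2=8} C(8; k_1,k_2) · ∏ g_i(k_i), where (1+z)^6 gives the falling factorial (6)_k; (1+z)^5 gives the falling factorial (5)_k.
g_1(k) for k = 0…8: 1, 6, 30, 120, 360, 720, 720, 0, 0.
g_2(k) for k = 0…8: 1, 5, 20, 60, 120, 120, 0, 0, 0.
c_8 = Σ_k C(8,k)·g_1(k)·g_2(8−k) = 56·120·120 + 70·360·120 + 56·720·60 + 28·720·20 = 806400 + 3024000 + 2419200 + 403200 = 6652800.

6652800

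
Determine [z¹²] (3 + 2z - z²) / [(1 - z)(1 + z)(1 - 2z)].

20478

Partial fractions give a closed form: a_n = (-2)·1^n + (5)·2^n.
At n = 12: a_12 = 20478.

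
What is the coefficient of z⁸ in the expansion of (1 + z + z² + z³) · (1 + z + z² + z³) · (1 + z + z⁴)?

3

(1 + z + z² + z³) has coefficients 1,1,1,1 for degrees 0…3.
(1 + z + z² + z³) has coefficients 1,1,1,1,0,0,0,0,0 for degrees 0…8.
Finally multiplying by (1 + z + z⁴), the product of all factors after the first has coefficients 1,2,2,2,2,1,1,1,0 for degrees 0…8.
[z⁸] = 1·0 + 1·1 + 1·1 + 1·1 = 3.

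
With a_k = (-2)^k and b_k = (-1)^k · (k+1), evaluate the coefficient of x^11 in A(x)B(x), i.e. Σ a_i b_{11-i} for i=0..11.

This is [x^11] in the product of the two ordinary generating functions.
Σ = 1·(-12) − 2·11 + 4·(-10) − 8·9 + 16·(-8) − 32·7 + 64·(-6) − 128·5 + 256·(-4) − 512·3 + 1024·(-2) − 2048·1 = -8178.

-8178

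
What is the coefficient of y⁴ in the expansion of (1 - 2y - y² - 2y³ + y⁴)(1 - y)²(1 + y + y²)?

(1 - 2y - y² - 2y³ + y⁴) has coefficients 1,-2,-1,-2,1 for degrees 0…4.
(1 - y)² has coefficients 1,-2,1,0,0 for degrees 0…4.
Finally multiplying by (1 + y + y²), the product of all factors after the first has coefficients 1,-1,0,-1,1 for degrees 0…4.
[y⁴] = 1·1 − 2·(-1) − 1·0 − 2·(-1) + 1·1 = 6.

6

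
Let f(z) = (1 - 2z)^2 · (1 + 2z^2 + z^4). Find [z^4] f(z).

(1 - 2z)^2 has coefficients 1,-4,4 for degrees 0…2.
(1 + 2z^2 + z^4) has coefficients 1,0,2,0,1 for degrees 0…4.
[z^4] = 1·1 − 4·0 + 4·2 = 9.

9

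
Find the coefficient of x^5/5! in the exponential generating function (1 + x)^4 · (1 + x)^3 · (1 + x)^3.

The EGF product rule gives c_5 = Σ_{k_1+k_2+k_3=5} C(5; k_1,k_2,k_3) · ∏ g_i(k_i), where (1+x)^4 gives the falling factorial (4)_k; (1+x)^3 gives the falling factorial (3)_k; (1+x)^3 gives the falling factorial (3)_k.
g_1(k) for k = 0…5: 1, 4, 12, 24, 24, 0.
g_2(k) for k = 0…5: 1, 3, 6, 6, 0, 0.
g_3(k) for k = 0…5: 1, 3, 6, 6, 0, 0.
First combine the last two factors: h(k) = Σ_j C(k,j)·g_2(j)·g_3(k−j) for k = 0…5: 1, 6, 30, 120, 360, 720.
c_5 = Σ_k C(5,k)·g_1(k)·h(5−k) = 1·1·720 + 5·4·360 + 10·12·120 + 10·24·30 + 5·24·6 = 720 + 7200 + 14400 + 7200 + 720 = 30240.

30240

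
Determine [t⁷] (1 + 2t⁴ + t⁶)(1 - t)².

-2

(1 + 2t⁴ + t⁶) has coefficients 1,0,0,0,2,0,1 for degrees 0…6.
(1 - t)² has coefficients 1,-2,1,0,0,0,0,0 for degrees 0…7.
[t⁷] = 1·0 + 2·0 + 1·(-2) = -2.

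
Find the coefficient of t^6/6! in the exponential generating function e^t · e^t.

64

The EGF product rule gives c_6 = Σ_{k_1+k_2=6} C(6; k_1,k_2) · ∏ g_i(k_i), where e^t gives (1)^k; e^t gives (1)^k.
g_1(k) for k = 0…6: 1, 1, 1, 1, 1, 1, 1.
g_2(k) for k = 0…6: 1, 1, 1, 1, 1, 1, 1.
c_6 = Σ_k C(6,k)·g_1(k)·g_2(6−k) = 1·1·1 + 6·1·1 + 15·1·1 + 20·1·1 + 15·1·1 + 6·1·1 + 1·1·1 = 1 + 6 + 15 + 20 + 15 + 6 + 1 = 64.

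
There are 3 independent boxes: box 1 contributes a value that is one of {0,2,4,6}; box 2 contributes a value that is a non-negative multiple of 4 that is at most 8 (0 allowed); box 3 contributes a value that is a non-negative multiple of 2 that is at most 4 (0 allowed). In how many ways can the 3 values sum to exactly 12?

The generating function for the choices is (1 + y^2 + y^4 + y^6)·(1 + y^4 + y^8)·(1 + y^2 + y^4); the count is [y^12].
(1 + y^2 + y^4 + y^6) has coefficients 1,0,1,0,1,0,1 for degrees 0…6.
(1 + y^4 + y^8) has coefficients 1,0,0,0,1,0,0,0,1,0,0,0,0 for degrees 0…12.
Finally multiplying by (1 + y^2 + y^4), the product of all factors after the first has coefficients 1,0,1,0,2,0,1,0,2,0,1,0,1 for degrees 0…12.
[y^12] = 1·1 + 1·1 + 1·2 + 1·1 = 5.

5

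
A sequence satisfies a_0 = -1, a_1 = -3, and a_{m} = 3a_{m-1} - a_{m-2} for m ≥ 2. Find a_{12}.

The ordinary generating function has denominator 1 - 3t + t^2.
Iterating the recurrence: a_0,…,a_{12} = -1, -3, -8, -21, -55, -144, -377, -987, -2584, -6765, -17711, -46368, -121393.

-121393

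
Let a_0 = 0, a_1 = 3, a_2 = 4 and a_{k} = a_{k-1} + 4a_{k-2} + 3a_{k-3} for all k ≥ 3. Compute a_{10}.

The ordinary generating function has denominator 1 - z - 4z^2 - 3z^3.
Iterating the recurrence: a_0,…,a_{10} = 0, 3, 4, 16, 41, 117, 329, 920, 2587, 7254, 20362.

20362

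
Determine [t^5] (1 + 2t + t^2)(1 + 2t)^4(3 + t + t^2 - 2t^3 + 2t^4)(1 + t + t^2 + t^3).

1192

(1 + 2t + t^2) has coefficients 1,2,1 for degrees 0…2.
(1 + 2t)^4 has coefficients 1,8,24,32,16,0 for degrees 0…5.
Multiplying by (3 + t + t^2 - 2t^3 + 2t^4) gives running coefficients 3,25,81,126,90,16 for degrees 0…5.
Finally multiplying by (1 + t + t^2 + t^3), the product of all factors after the first has coefficients 3,28,109,235,322,313 for degrees 0…5.
[t^5] = 1·313 + 2·322 + 1·235 = 1192.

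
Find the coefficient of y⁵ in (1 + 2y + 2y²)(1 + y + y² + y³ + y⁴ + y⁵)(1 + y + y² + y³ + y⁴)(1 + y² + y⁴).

41

(1 + 2y + 2y²) has coefficients 1,2,2 for degrees 0…2.
(1 + y + y² + y³ + y⁴ + y⁵) has coefficients 1,1,1,1,1,1 for degrees 0…5.
Multiplying by (1 + y + y² + y³ + y⁴) gives running coefficients 1,2,3,4,5,5 for degrees 0…5.
Finally multiplying by (1 + y² + y⁴), the product of all factors after the first has coefficients 1,2,4,6,9,11 for degrees 0…5.
[y⁵] = 1·11 + 2·9 + 2·6 = 41.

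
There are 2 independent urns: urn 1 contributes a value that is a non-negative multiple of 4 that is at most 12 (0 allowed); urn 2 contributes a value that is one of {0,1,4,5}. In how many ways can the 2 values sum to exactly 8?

The generating function for the choices is (1 + y^4 + y^8 + y^12)·(1 + y + y^4 + y^5); the count is [y^8].
(1 + y^4 + y^8 + y^12) has coefficients 1,0,0,0,1,0,0,0,1 for degrees 0…8.
(1 + y + y^4 + y^5) has coefficients 1,1,0,0,1,1,0,0,0 for degrees 0…8.
[y^8] = 1·0 + 1·1 + 1·1 = 2.

2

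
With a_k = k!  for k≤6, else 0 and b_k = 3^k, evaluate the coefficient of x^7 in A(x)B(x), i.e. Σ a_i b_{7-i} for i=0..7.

The convolution is the x^7 coefficient of A(x)B(x).
Σ = 1·2187 + 1·729 + 2·243 + 6·81 + 24·27 + 120·9 + 720·3 + 0·1 = 7776.

7776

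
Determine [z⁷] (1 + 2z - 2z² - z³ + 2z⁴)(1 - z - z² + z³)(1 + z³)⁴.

36

(1 + 2z - 2z² - z³ + 2z⁴) has coefficients 1,2,-2,-1,2 for degrees 0…4.
(1 - z - z² + z³) has coefficients 1,-1,-1,1,0,0,0,0 for degrees 0…7.
Finally multiplying by (1 + z³)⁴, the product of all factors after the first has coefficients 1,-1,-1,5,-4,-4,10,-6 for degrees 0…7.
[z⁷] = 1·(-6) + 2·10 − 2·(-4) − 1·(-4) + 2·5 = 36.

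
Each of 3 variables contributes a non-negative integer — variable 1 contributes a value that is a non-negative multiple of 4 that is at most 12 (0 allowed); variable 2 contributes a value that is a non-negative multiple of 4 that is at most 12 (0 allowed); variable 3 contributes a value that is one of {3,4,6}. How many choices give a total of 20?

3

The generating function for the choices is (1 + x^4 + x^8 + x^12)·(1 + x^4 + x^8 + x^12)·(x^3 + x^4 + x^6); the count is [x^20].
(1 + x^4 + x^8 + x^12) has coefficients 1,0,0,0,1,0,0,0,1,0,0,0,1 for degrees 0…12.
(1 + x^4 + x^8 + x^12) has coefficients 1,0,0,0,1,0,0,0,1,0,0,0,1,0,0,0,0,0,0,0,0 for degrees 0…20.
Finally multiplying by (x^3 + x^4 + x^6), the product of all factors after the first has coefficients 0,0,0,1,1,0,1,1,1,0,1,1,1,0,1,1,1,0,1,0,0 for degrees 0…20.
[x^20] = 1·0 + 1·1 + 1·1 + 1·1 = 3.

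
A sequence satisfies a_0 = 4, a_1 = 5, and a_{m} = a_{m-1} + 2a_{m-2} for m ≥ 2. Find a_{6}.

The ordinary generating function has denominator 1 - q - 2q^2.
Iterating the recurrence: a_0,…,a_{6} = 4, 5, 13, 23, 49, 95, 193.

193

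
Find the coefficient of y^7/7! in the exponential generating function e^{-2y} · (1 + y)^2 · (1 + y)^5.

3344

The EGF product rule gives c_7 = Σ_{k_1+k_2+k_3=7} C(7; k_1,k_2,k_3) · ∏ g_i(k_i), where e^{-2y} gives (-2)^k; (1+y)^2 gives the falling factorial (2)_k; (1+y)^5 gives the falling factorial (5)_k.
g_1(k) for k = 0…7: 1, -2, 4, -8, 16, -32, 64, -128.
g_2(k) for k = 0…7: 1, 2, 2, 0, 0, 0, 0, 0.
g_3(k) for k = 0…7: 1, 5, 20, 60, 120, 120, 0, 0.
First combine the last two factors: h(k) = Σ_j C(k,j)·g_2(j)·g_3(k−j) for k = 0…7: 1, 7, 42, 210, 840, 2520, 5040, 5040.
c_7 = Σ_k C(7,k)·g_1(k)·h(7−k) = 1·1·5040 + 7·(-2)·5040 + 21·4·2520 + 35·(-8)·840 + 35·16·210 + 21·(-32)·42 + 7·64·7 + 1·(-128)·1 = 5040 − 70560 + 211680 − 235200 + 117600 − 28224 + 3136 − 128 = 3344.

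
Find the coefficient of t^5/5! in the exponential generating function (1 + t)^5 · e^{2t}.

The EGF product rule gives c_5 = Σ_{k_1+k_2=5} C(5; k_1,k_2) · ∏ g_i(k_i), where (1+t)^5 gives the falling factorial (5)_k; e^{2t} gives (2)^k.
g_1(k) for k = 0…5: 1, 5, 20, 60, 120, 120.
g_2(k) for k = 0…5: 1, 2, 4, 8, 16, 32.
c_5 = Σ_k C(5,k)·g_1(k)·g_2(5−k) = 1·1·32 + 5·5·16 + 10·20·8 + 10·60·4 + 5·120·2 + 1·120·1 = 32 + 400 + 1600 + 2400 + 1200 + 120 = 5752.

5752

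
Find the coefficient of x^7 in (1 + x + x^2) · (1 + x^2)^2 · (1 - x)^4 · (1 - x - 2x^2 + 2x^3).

22

(1 + x + x^2) has coefficients 1,1,1 for degrees 0…2.
(1 + x^2)^2 has coefficients 1,0,2,0,1,0,0,0 for degrees 0…7.
Multiplying by (1 - x)^4 gives running coefficients 1,-4,8,-12,14,-12,8,-4 for degrees 0…7.
Finally multiplying by (1 - x - 2x^2 + 2x^3), the product of all factors after the first has coefficients 1,-5,10,-10,2,14,-32,40 for degrees 0…7.
[x^7] = 1·40 + 1·(-32) + 1·14 = 22.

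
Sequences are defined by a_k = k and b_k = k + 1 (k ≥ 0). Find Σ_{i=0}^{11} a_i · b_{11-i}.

The convolution is the x^11 coefficient of A(x)B(x).
Σ = 0·12 + 1·11 + 2·10 + 3·9 + 4·8 + 5·7 + 6·6 + 7·5 + 8·4 + 9·3 + 10·2 + 11·1 = 286.

286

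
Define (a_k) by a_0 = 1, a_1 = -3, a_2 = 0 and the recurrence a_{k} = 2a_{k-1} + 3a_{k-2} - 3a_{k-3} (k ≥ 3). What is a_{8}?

-1095

The ordinary generating function has denominator 1 - 2t - 3t^2 + 3t^3.
Iterating the recurrence: a_0,…,a_{8} = 1, -3, 0, -12, -15, -66, -141, -435, -1095.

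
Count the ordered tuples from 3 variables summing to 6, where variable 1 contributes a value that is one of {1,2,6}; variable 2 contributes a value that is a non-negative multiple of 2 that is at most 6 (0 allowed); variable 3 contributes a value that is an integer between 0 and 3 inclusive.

The generating function for the choices is (x + x² + x⁶)·(1 + x² + x⁴ + x⁶)·(1 + x + x² + x³); the count is [x⁶].
(x + x² + x⁶) has coefficients 0,1,1,0,0,0,1 for degrees 0…6.
(1 + x² + x⁴ + x⁶) has coefficients 1,0,1,0,1,0,1 for degrees 0…6.
Finally multiplying by (1 + x + x² + x³), the product of all factors after the first has coefficients 1,1,2,2,2,2,2 for degrees 0…6.
[x⁶] = 1·2 + 1·2 + 1·1 = 5.

5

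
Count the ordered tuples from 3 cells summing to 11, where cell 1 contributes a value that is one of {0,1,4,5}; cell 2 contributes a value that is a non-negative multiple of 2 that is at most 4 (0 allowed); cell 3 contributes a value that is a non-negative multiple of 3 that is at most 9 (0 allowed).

The generating function for the choices is (1 + q + q^4 + q^5)·(1 + q^2 + q^4)·(1 + q^3 + q^6 + q^9); the count is [q^11].
(1 + q + q^4 + q^5) has coefficients 1,1,0,0,1,1 for degrees 0…5.
(1 + q^2 + q^4) has coefficients 1,0,1,0,1,0,0,0,0,0,0,0 for degrees 0…11.
Finally multiplying by (1 + q^3 + q^6 + q^9), the product of all factors after the first has coefficients 1,0,1,1,1,1,1,1,1,1,1,1 for degrees 0…11.
[q^11] = 1·1 + 1·1 + 1·1 + 1·1 = 4.

4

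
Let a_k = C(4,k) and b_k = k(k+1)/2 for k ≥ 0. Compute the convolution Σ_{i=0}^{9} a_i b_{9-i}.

Write out a_i and b_{9-i} for i = 0,…,9 and sum the products.
Σ = 1·45 + 4·36 + 6·28 + 4·21 + 1·15 + 0·10 + 0·6 + 0·3 + 0·1 + 0·0 = 456.

456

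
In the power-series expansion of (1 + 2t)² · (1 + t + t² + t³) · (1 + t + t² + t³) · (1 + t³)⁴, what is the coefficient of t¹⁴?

(1 + 2t)² has coefficients 1,4,4 for degrees 0…2.
(1 + t + t² + t³) has coefficients 1,1,1,1,0,0,0,0,0,0,0,0,0,0,0 for degrees 0…14.
Multiplying by (1 + t + t² + t³) gives running coefficients 1,2,3,4,3,2,1,0,0,0,0,0,0,0,0 for degrees 0…14.
Finally multiplying by (1 + t³)⁴, the product of all factors after the first has coefficients 1,2,3,8,11,14,23,24,26,32,26,24,23,14,11 for degrees 0…14.
[t¹⁴] = 1·11 + 4·14 + 4·23 = 159.

159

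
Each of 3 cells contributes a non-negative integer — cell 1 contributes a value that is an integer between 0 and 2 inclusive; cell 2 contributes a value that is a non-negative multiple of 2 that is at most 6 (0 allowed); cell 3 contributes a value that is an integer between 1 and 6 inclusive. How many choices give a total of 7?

9

The generating function for the choices is (1 + x + x²)·(1 + x² + x⁴ + x⁶)·(x + x² + x³ + x⁴ + x⁵ + x⁶); the count is [x⁷].
(1 + x + x²) has coefficients 1,1,1 for degrees 0…2.
(1 + x² + x⁴ + x⁶) has coefficients 1,0,1,0,1,0,1,0 for degrees 0…7.
Finally multiplying by (x + x² + x³ + x⁴ + x⁵ + x⁶), the product of all factors after the first has coefficients 0,1,1,2,2,3,3,3 for degrees 0…7.
[x⁷] = 1·3 + 1·3 + 1·3 = 9.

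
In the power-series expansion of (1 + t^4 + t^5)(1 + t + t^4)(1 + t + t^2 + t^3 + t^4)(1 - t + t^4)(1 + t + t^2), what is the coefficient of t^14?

12

(1 + t^4 + t^5) has coefficients 1,0,0,0,1,1 for degrees 0…5.
(1 + t + t^4) has coefficients 1,1,0,0,1,0,0,0,0,0,0,0,0,0,0 for degrees 0…14.
Multiplying by (1 + t + t^2 + t^3 + t^4) gives running coefficients 1,2,2,2,3,2,1,1,1,0,0,0,0,0,0 for degrees 0…14.
Multiplying by (1 - t + t^4) gives running coefficients 1,1,0,0,2,1,1,2,3,1,1,1,1,0,0 for degrees 0…14.
Finally multiplying by (1 + t + t^2), the product of all factors after the first has coefficients 1,2,2,1,2,3,4,4,6,6,5,3,3,2,1 for degrees 0…14.
[t^14] = 1·1 + 1·5 + 1·6 = 12.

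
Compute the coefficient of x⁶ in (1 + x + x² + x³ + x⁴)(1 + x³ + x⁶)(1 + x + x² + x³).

(1 + x + x² + x³ + x⁴) has coefficients 1,1,1,1,1 for degrees 0…4.
(1 + x³ + x⁶) has coefficients 1,0,0,1,0,0,1 for degrees 0…6.
Finally multiplying by (1 + x + x² + x³), the product of all factors after the first has coefficients 1,1,1,2,1,1,2 for degrees 0…6.
[x⁶] = 1·2 + 1·1 + 1·1 + 1·2 + 1·1 = 7.

7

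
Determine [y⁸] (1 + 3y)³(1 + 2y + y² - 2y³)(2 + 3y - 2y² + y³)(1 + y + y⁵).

(1 + 3y)³ has coefficients 1,9,27,27 for degrees 0…3.
(1 + 2y + y² - 2y³) has coefficients 1,2,1,-2,0,0,0,0,0 for degrees 0…8.
Multiplying by (2 + 3y - 2y² + y³) gives running coefficients 2,7,6,-4,-6,5,-2,0,0 for degrees 0…8.
Finally multiplying by (1 + y + y⁵), the product of all factors after the first has coefficients 2,9,13,2,-10,1,10,4,-4 for degrees 0…8.
[y⁸] = 1·(-4) + 9·4 + 27·10 + 27·1 = 329.

329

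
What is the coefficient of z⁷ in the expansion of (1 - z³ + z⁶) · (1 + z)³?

(1 - z³ + z⁶) has coefficients 1,0,0,-1,0,0,1 for degrees 0…6.
(1 + z)³ has coefficients 1,3,3,1,0,0,0,0 for degrees 0…7.
[z⁷] = 1·0 − 1·0 + 1·3 = 3.

3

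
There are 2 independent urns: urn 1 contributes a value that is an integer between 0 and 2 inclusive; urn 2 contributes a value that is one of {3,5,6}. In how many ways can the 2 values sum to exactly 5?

2

The generating function for the choices is (1 + z + z²)·(z³ + z⁵ + z⁶); the count is [z⁵].
(1 + z + z²) has coefficients 1,1,1 for degrees 0…2.
(z³ + z⁵ + z⁶) has coefficients 0,0,0,1,0,1 for degrees 0…5.
[z⁵] = 1·1 + 1·0 + 1·1 = 2.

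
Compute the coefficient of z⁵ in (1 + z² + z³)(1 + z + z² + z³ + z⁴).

(1 + z² + z³) has coefficients 1,0,1,1 for degrees 0…3.
(1 + z + z² + z³ + z⁴) has coefficients 1,1,1,1,1,0 for degrees 0…5.
[z⁵] = 1·0 + 1·1 + 1·1 = 2.

2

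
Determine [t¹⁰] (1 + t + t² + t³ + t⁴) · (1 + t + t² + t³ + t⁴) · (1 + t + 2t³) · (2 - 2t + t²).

(1 + t + t² + t³ + t⁴) has coefficients 1,1,1,1,1 for degrees 0…4.
(1 + t + t² + t³ + t⁴) has coefficients 1,1,1,1,1,0,0,0,0,0,0 for degrees 0…10.
Multiplying by (1 + t + 2t³) gives running coefficients 1,2,2,4,4,3,2,2,0,0,0 for degrees 0…10.
Finally multiplying by (2 - 2t + t²), the product of all factors after the first has coefficients 2,2,1,6,2,2,2,3,-2,2,0 for degrees 0…10.
[t¹⁰] = 1·0 + 1·2 + 1·(-2) + 1·3 + 1·2 = 5.

5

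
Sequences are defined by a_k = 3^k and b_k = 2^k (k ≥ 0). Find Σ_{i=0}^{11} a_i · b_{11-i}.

This is [x^11] in the product of the two ordinary generating functions.
Σ = 1·2048 + 3·1024 + 9·512 + 27·256 + 81·128 + 243·64 + 729·32 + 2187·16 + 6561·8 + 19683·4 + 59049·2 + 177147·1 = 527345.

527345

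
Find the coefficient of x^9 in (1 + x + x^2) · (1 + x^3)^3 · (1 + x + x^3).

(1 + x + x^2) has coefficients 1,1,1 for degrees 0…2.
(1 + x^3)^3 has coefficients 1,0,0,3,0,0,3,0,0,1 for degrees 0…9.
Finally multiplying by (1 + x + x^3), the product of all factors after the first has coefficients 1,1,0,4,3,0,6,3,0,4 for degrees 0…9.
[x^9] = 1·4 + 1·0 + 1·3 = 7.

7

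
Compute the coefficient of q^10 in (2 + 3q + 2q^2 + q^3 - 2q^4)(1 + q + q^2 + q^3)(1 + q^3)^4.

36

(2 + 3q + 2q^2 + q^3 - 2q^4) has coefficients 2,3,2,1,-2 for degrees 0…4.
(1 + q + q^2 + q^3) has coefficients 1,1,1,1,0,0,0,0,0,0,0 for degrees 0…10.
Finally multiplying by (1 + q^3)^4, the product of all factors after the first has coefficients 1,1,1,5,4,4,10,6,6,10,4 for degrees 0…10.
[q^10] = 2·4 + 3·10 + 2·6 + 1·6 − 2·10 = 36.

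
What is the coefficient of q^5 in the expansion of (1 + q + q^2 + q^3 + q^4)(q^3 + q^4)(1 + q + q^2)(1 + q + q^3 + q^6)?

(1 + q + q^2 + q^3 + q^4) has coefficients 1,1,1,1,1 for degrees 0…4.
(q^3 + q^4) has coefficients 0,0,0,1,1,0 for degrees 0…5.
Multiplying by (1 + q + q^2) gives running coefficients 0,0,0,1,2,2 for degrees 0…5.
Finally multiplying by (1 + q + q^3 + q^6), the product of all factors after the first has coefficients 0,0,0,1,3,4 for degrees 0…5.
[q^5] = 1·4 + 1·3 + 1·1 + 1·0 + 1·0 = 8.

8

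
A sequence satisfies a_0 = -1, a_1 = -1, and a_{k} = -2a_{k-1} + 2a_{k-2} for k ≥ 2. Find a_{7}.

-88

The ordinary generating function has denominator 1 + 2t - 2t^2.
Iterating the recurrence: a_0,…,a_{7} = -1, -1, 0, -2, 4, -12, 32, -88.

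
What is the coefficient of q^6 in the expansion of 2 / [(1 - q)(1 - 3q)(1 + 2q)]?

1346

Partial fractions give a closed form: a_n = (-1/3)·1^n + (9/5)·3^n + (8/15)·(-2)^n.
At n = 6: a_6 = 1346.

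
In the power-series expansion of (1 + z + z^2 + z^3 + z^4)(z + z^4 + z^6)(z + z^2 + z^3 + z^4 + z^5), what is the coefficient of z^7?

(1 + z + z^2 + z^3 + z^4) has coefficients 1,1,1,1,1 for degrees 0…4.
(z + z^4 + z^6) has coefficients 0,1,0,0,1,0,1,0 for degrees 0…7.
Finally multiplying by (z + z^2 + z^3 + z^4 + z^5), the product of all factors after the first has coefficients 0,0,1,1,1,2,2,2 for degrees 0…7.
[z^7] = 1·2 + 1·2 + 1·2 + 1·1 + 1·1 = 8.

8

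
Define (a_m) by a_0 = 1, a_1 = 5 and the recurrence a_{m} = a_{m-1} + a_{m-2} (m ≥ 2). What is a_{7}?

The ordinary generating function has denominator 1 - y - y^2.
Iterating the recurrence: a_0,…,a_{7} = 1, 5, 6, 11, 17, 28, 45, 73.

73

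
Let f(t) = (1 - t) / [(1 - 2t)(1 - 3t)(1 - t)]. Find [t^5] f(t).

The denominator gives the recurrence a_n = 6a_(n−1) − 11a_(n−2) + 6a_(n−3) for n ≥ 3; the numerator fixes a_0 = 1, a_1 = 5, a_2 = 19.
Iterating: 1, 5, 19, 65, 211, 665, so a_5 = 665.

665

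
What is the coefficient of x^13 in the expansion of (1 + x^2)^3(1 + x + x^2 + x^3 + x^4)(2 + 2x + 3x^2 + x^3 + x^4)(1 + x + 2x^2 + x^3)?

63

(1 + x^2)^3 has coefficients 1,0,3,0,3,0,1 for degrees 0…6.
(1 + x + x^2 + x^3 + x^4) has coefficients 1,1,1,1,1,0,0,0,0,0,0,0,0,0 for degrees 0…13.
Multiplying by (2 + 2x + 3x^2 + x^3 + x^4) gives running coefficients 2,4,7,8,9,7,5,2,1,0,0,0,0,0 for degrees 0…13.
Finally multiplying by (1 + x + 2x^2 + x^3), the product of all factors after the first has coefficients 2,6,15,25,35,39,38,30,20,10,4,1,0,0 for degrees 0…13.
[x^13] = 1·0 + 3·1 + 3·10 + 1·30 = 63.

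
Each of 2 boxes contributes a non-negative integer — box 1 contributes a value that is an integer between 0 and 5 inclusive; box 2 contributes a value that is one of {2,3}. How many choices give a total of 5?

2

The generating function for the choices is (1 + q + q² + q³ + q⁴ + q⁵)·(q² + q³); the count is [q⁵].
(1 + q + q² + q³ + q⁴ + q⁵) has coefficients 1,1,1,1,1,1 for degrees 0…5.
(q² + q³) has coefficients 0,0,1,1,0,0 for degrees 0…5.
[q⁵] = 1·0 + 1·0 + 1·1 + 1·1 + 1·0 + 1·0 = 2.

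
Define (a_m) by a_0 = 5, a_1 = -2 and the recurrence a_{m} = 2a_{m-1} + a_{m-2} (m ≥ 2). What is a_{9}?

The ordinary generating function has denominator 1 - 2t - t^2.
Iterating the recurrence: a_0,…,a_{9} = 5, -2, 1, 0, 1, 2, 5, 12, 29, 70.

70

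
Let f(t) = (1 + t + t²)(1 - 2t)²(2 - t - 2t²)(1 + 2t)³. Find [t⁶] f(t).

(1 + t + t²) has coefficients 1,1,1 for degrees 0…2.
(1 - 2t)² has coefficients 1,-4,4,0,0,0,0 for degrees 0…6.
Multiplying by (2 - t - 2t²) gives running coefficients 2,-9,10,4,-8,0,0 for degrees 0…6.
Finally multiplying by (1 + 2t)³, the product of all factors after the first has coefficients 2,3,-20,-28,64,80,-64 for degrees 0…6.
[t⁶] = 1·(-64) + 1·80 + 1·64 = 80.

80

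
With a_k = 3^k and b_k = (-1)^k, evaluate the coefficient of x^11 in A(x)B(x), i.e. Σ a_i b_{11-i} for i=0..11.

Write out a_i and b_{11-i} for i = 0,…,11 and sum the products.
Σ = 1·(-1) + 3·1 + 9·(-1) + 27·1 + 81·(-1) + 243·1 + 729·(-1) + 2187·1 + 6561·(-1) + 19683·1 + 59049·(-1) + 177147·1 = 132860.

132860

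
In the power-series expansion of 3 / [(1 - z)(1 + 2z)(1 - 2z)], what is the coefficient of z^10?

4095

Partial fractions give a closed form: a_n = (-1)·1^n + (1)·(-2)^n + (3)·2^n.
At n = 10: a_10 = 4095.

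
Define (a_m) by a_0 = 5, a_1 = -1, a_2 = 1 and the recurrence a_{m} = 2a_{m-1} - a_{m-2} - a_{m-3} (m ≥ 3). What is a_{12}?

59

The ordinary generating function has denominator 1 - 2y + y^2 + y^3.
Iterating the recurrence: a_0,…,a_{12} = 5, -1, 1, -2, -4, -7, -8, -5, 5, 23, 46, 64, 59.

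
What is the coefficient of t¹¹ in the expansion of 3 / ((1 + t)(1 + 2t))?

-12285

Partial fractions give a closed form: a_n = (-3)·(-1)^n + (6)·(-2)^n.
At n = 11: a_11 = -12285.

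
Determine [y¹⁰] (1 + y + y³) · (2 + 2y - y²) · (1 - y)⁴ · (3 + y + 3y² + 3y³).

-22

(1 + y + y³) has coefficients 1,1,0,1 for degrees 0…3.
(2 + 2y - y²) has coefficients 2,2,-1,0,0,0,0,0,0,0,0 for degrees 0…10.
Multiplying by (1 - y)⁴ gives running coefficients 2,-6,3,8,-12,6,-1,0,0,0,0 for degrees 0…10.
Finally multiplying by (3 + y + 3y² + 3y³), the product of all factors after the first has coefficients 6,-16,9,15,-37,39,-9,-19,15,-3,0 for degrees 0…10.
[y¹⁰] = 1·0 + 1·(-3) + 1·(-19) = -22.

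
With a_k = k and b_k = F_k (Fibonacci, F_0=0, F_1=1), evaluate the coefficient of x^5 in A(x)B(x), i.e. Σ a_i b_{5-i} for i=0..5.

14

This is [x^5] in the product of the two ordinary generating functions.
Σ = 0·5 + 1·3 + 2·2 + 3·1 + 4·1 + 5·0 = 14.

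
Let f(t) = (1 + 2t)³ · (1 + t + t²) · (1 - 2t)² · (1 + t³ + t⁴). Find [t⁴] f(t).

-4

(1 + 2t)³ has coefficients 1,6,12,8 for degrees 0…3.
(1 + t + t²) has coefficients 1,1,1,0,0 for degrees 0…4.
Multiplying by (1 - 2t)² gives running coefficients 1,-3,1,0,4 for degrees 0…4.
Finally multiplying by (1 + t³ + t⁴), the product of all factors after the first has coefficients 1,-3,1,1,2 for degrees 0…4.
[t⁴] = 1·2 + 6·1 + 12·1 + 8·(-3) = -4.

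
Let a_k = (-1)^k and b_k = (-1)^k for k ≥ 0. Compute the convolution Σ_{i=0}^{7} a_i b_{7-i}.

This is [x^7] in the product of the two ordinary generating functions.
Σ = 1·(-1) − 1·1 + 1·(-1) − 1·1 + 1·(-1) − 1·1 + 1·(-1) − 1·1 = -8.

-8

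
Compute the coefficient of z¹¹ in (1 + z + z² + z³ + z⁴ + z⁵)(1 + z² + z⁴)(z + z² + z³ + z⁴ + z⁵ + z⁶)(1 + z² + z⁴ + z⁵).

47

(1 + z + z² + z³ + z⁴ + z⁵) has coefficients 1,1,1,1,1,1 for degrees 0…5.
(1 + z² + z⁴) has coefficients 1,0,1,0,1,0,0,0,0,0,0,0 for degrees 0…11.
Multiplying by (z + z² + z³ + z⁴ + z⁵ + z⁶) gives running coefficients 0,1,1,2,2,3,3,2,2,1,1,0 for degrees 0…11.
Finally multiplying by (1 + z² + z⁴ + z⁵), the product of all factors after the first has coefficients 0,1,1,3,3,6,7,8,9,8,9,6 for degrees 0…11.
[z¹¹] = 1·6 + 1·9 + 1·8 + 1·9 + 1·8 + 1·7 = 47.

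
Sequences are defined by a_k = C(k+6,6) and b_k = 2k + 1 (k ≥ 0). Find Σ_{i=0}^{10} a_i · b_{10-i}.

68068

The convolution is the x^10 coefficient of A(x)B(x).
Σ = 1·21 + 7·19 + 28·17 + 84·15 + 210·13 + 462·11 + 924·9 + 1716·7 + 3003·5 + 5005·3 + 8008·1 = 68068.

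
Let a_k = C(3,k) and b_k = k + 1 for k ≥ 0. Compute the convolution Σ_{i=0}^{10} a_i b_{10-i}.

76

Write out a_i and b_{10-i} for i = 0,…,10 and sum the products.
Σ = 1·11 + 3·10 + 3·9 + 1·8 + 0·7 + 0·6 + 0·5 + 0·4 + 0·3 + 0·2 + 0·1 = 76.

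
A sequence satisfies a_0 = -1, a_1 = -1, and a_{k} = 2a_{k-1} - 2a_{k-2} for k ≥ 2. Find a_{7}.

-8

The ordinary generating function has denominator 1 - 2y + 2y^2.
Iterating the recurrence: a_0,…,a_{7} = -1, -1, 0, 2, 4, 4, 0, -8.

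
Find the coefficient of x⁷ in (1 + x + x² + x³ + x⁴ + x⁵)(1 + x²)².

3

(1 + x + x² + x³ + x⁴ + x⁵) has coefficients 1,1,1,1,1,1 for degrees 0…5.
(1 + x²)² has coefficients 1,0,2,0,1,0,0,0 for degrees 0…7.
[x⁷] = 1·0 + 1·0 + 1·0 + 1·1 + 1·0 + 1·2 = 3.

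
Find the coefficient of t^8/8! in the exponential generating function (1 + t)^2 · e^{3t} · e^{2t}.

2515625

The EGF product rule gives c_8 = Σ_{k_1+k_2+k_3=8} C(8; k_1,k_2,k_3) · ∏ g_i(k_i), where (1+t)^2 gives the falling factorial (2)_k; e^{3t} gives (3)^k; e^{2t} gives (2)^k.
g_1(k) for k = 0…8: 1, 2, 2, 0, 0, 0, 0, 0, 0.
g_2(k) for k = 0…8: 1, 3, 9, 27, 81, 243, 729, 2187, 6561.
g_3(k) for k = 0…8: 1, 2, 4, 8, 16, 32, 64, 128, 256.
First combine the last two factors: h(k) = Σ_j C(k,j)·g_2(j)·g_3(k−j) for k = 0…8: 1, 5, 25, 125, 625, 3125, 15625, 78125, 390625.
c_8 = Σ_k C(8,k)·g_1(k)·h(8−k) = 1·1·390625 + 8·2·78125 + 28·2·15625 = 390625 + 1250000 + 875000 = 2515625.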